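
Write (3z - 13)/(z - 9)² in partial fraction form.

(3z - 13) = α(z - 9) + β. At z = 9: β = 3·9 - 13 = 14. Coeff of z: α = 3
Result: 3/(z - 9) + 14/(z - 9)²


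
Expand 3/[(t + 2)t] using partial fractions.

3/(t + 2)t = α/(t + 2) + β/t. α = 3/(-2 - 0) = -3/2, β = 3/(0 + 2) = 3/2
Result: (-3/2)/(t + 2) + (3/2)/t


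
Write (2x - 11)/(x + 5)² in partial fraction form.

(2x - 11) = A(x + 5) + B. At x = -5: B = 2·(-5) - 11 = -21. Coeff of x: A = 2
Result: 2/(x + 5) - 21/(x + 5)²


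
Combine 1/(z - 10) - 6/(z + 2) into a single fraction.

Common denominator (z - 10)(z + 2). Numerator: 1(z + 2) - 6(z - 10) = (z + 2) - (6z - 60) = -5z + 62
Result: (-5z + 62)/[(z - 10)(z + 2)]


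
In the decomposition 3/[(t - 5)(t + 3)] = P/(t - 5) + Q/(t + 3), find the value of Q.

Cover-up at t = -3: Q = 3/(-3 - 5) = -3/8


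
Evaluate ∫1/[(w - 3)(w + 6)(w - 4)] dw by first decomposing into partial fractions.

Cover-up: A = -1/9, B = 1/90, C = 1/10. Decomposition: (-1/9)/(w - 3) + (1/90)/(w + 6) + (1/10)/(w - 4). Integrate each term: (-1/9) ln|(w - 3)| + (1/90) ln|(w + 6)| + (1/10) ln|(w - 4)| + C


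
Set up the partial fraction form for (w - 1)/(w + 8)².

Repeated linear factor: P/(w + 8) + Q/(w + 8)²


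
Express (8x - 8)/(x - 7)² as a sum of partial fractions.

(8x - 8) = P(x - 7) + Q. At x = 7: Q = 8·7 - 8 = 48. Coeff of x: P = 8
Result: 8/(x - 7) + 48/(x - 7)²


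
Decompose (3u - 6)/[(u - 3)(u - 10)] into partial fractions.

At u=3: P = (3·3 - 6)/(3 - 10) = -3/7. At u=10: Q = (3·10 - 6)/(10 - 3) = 24/7
Result: (-3/7)/(u - 3) + (24/7)/(u - 10)


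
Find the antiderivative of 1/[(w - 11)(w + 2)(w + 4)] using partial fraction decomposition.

Cover-up: P = 1/195, Q = -1/26, R = 1/30. Decomposition: (1/195)/(w - 11) - (1/26)/(w + 2) + (1/30)/(w + 4). Integrate each term: (1/195) ln|(w - 11)| - (1/26) ln|(w + 2)| + (1/30) ln|(w + 4)| + C


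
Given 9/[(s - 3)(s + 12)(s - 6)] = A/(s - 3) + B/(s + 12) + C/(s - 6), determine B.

Cover-up at s = -12: B = 9/[(-12 - 3)(-12 - 6)] = 9/[(-15)(-18)] = 9/270 = 1/30


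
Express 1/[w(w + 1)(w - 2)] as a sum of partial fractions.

Using cover-up method: A = -1/2, B = 1/3, C = 1/6
Result: (-1/2)/w + (1/3)/(w + 1) + (1/6)/(w - 2)


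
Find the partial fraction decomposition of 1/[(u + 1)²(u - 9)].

Cover-up at u=9: γ = 1/(9 + 1)² = 1/100. Cover-up at u=-1: β = 1/(-1 - 9) = -1/10. Comparing u² coeff: α = -γ = -1/100
Result: (-1/100)/(u + 1) - (1/10)/(u + 1)² + (1/100)/(u - 9)


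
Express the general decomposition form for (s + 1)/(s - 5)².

Repeated linear factor: α/(s - 5) + β/(s - 5)²


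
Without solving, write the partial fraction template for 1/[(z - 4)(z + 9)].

Distinct linear factors: α/(z - 4) + β/(z + 9)


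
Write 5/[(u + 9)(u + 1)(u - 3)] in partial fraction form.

Using cover-up method: α = 5/96, β = -5/32, γ = 5/48
Result: (5/96)/(u + 9) - (5/32)/(u + 1) + (5/48)/(u - 3)


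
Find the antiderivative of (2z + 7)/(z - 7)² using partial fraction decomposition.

Decompose: A = 2, B = 2·7 + 7 = 21, so (2z + 7)/(z - 7)² = 2/(z - 7) + 21/(z - 7)². Integrate: ∫ A/(z - 7) dz = 2 ln|(z - 7)|; ∫ B/(z - 7)² dz = -21/(z - 7). Sum: 2 ln|(z - 7)| - 21/(z - 7) + C


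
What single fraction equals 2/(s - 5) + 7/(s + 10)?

Common denominator (s - 5)(s + 10). Numerator: 2(s + 10) + 7(s - 5) = (2s + 20) + (7s - 35) = 9s - 15
Result: (9s - 15)/[(s - 5)(s + 10)]


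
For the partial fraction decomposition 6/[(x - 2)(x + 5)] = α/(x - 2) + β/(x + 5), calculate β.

Cover-up at x = -5: β = 6/(-5 - 2) = -6/7


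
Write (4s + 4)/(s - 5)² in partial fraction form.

(4s + 4) = α(s - 5) + β. At s = 5: β = 4·5 + 4 = 24. Coeff of s: α = 4
Result: 4/(s - 5) + 24/(s - 5)²


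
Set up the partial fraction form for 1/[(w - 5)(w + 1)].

Distinct linear factors: A/(w - 5) + B/(w + 1)


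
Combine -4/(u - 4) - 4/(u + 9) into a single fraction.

Common denominator (u - 4)(u + 9). Numerator: -4(u + 9) - 4(u - 4) = (-4u - 36) - (4u - 16) = -8u - 20
Result: (-8u - 20)/[(u - 4)(u + 9)]


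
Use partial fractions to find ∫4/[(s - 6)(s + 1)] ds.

Decompose: 4/[(s - 6)(s + 1)] = (4/7)/(s - 6) - (4/7)/(s + 1). Integrate each term: (4/7) ln|(s - 6)| - (4/7) ln|(s + 1)| + C


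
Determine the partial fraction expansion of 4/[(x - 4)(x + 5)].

4/(x - 4)(x + 5) = α/(x - 4) + β/(x + 5). α = 4/(4 + 5) = 4/9, β = 4/(-5 - 4) = -4/9
Result: (4/9)/(x - 4) - (4/9)/(x + 5)


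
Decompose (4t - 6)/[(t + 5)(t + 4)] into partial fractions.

At t=-5: A = (4·(-5) - 6)/(-5 + 4) = 26. At t=-4: B = (4·(-4) - 6)/(-4 + 5) = -22
Result: 26/(t + 5) - 22/(t + 4)


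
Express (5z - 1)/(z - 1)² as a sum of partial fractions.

(5z - 1) = A(z - 1) + B. At z = 1: B = 5·1 - 1 = 4. Coeff of z: A = 5
Result: 5/(z - 1) + 4/(z - 1)²


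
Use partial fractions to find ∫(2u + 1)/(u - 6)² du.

Decompose: A = 2, B = 2·6 + 1 = 13, so (2u + 1)/(u - 6)² = 2/(u - 6) + 13/(u - 6)². Integrate: ∫ A/(u - 6) du = 2 ln|(u - 6)|; ∫ B/(u - 6)² du = -13/(u - 6). Sum: 2 ln|(u - 6)| - 13/(u - 6) + C


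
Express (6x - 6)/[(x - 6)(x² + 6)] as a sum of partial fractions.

At x=6: α = (6·6 - 6)/(6² + 6) = 5/7. β = -α = -5/7, γ = 6 - 6·α = 12/7
Result: (5/7)/(x - 6) - ((5/7)x - 12/7)/(x² + 6)


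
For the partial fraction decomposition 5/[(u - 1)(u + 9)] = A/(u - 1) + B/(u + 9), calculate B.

Cover-up at u = -9: B = 5/(-9 - 1) = -5/10 = -1/2


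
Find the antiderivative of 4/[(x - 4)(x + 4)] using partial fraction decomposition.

Decompose: 4/[(x - 4)(x + 4)] = (1/2)/(x - 4) - (1/2)/(x + 4). Integrate each term: (1/2) ln|(x - 4)| - (1/2) ln|(x + 4)| + C


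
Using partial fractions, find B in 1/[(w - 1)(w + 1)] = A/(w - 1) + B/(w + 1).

Cover-up at w = -1: B = 1/(-1 - 1) = -1/2


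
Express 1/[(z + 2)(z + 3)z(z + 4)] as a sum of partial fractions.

Using Heaviside cover-up: (-1/4)/(z + 2) + (1/3)/(z + 3) + (1/24)/z - (1/8)/(z + 4)


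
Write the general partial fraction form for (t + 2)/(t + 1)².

Repeated linear factor: A/(t + 1) + B/(t + 1)²


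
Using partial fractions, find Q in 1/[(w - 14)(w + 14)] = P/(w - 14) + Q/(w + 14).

Cover-up at w = -14: Q = 1/(-14 - 14) = -1/28


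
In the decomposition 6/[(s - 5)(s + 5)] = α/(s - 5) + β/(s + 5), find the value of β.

Cover-up at s = -5: β = 6/(-5 - 5) = -6/10 = -3/5


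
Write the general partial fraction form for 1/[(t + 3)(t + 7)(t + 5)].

Three distinct linear factors: α/(t + 3) + β/(t + 7) + γ/(t + 5)


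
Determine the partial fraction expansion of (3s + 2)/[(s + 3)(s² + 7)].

At s=-3: A = (3·(-3) + 2)/((-3)² + 7) = -7/16. B = -A = 7/16, C = 3 - (-3)·A = 27/16
Result: (-7/16)/(s + 3) + ((7/16)s + 27/16)/(s² + 7)


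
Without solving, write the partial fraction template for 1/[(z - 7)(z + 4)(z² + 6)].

Two linear + quadratic: A/(z - 7) + B/(z + 4) + (Cz + D)/(z² + 6)


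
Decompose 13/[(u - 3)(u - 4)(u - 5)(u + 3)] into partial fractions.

Using Heaviside cover-up: (13/12)/(u - 3) - (13/7)/(u - 4) + (13/16)/(u - 5) - (13/336)/(u + 3)


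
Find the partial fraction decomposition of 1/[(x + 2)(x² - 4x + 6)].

Cover-up at x = -2: α = 1/((-2)² - 4·(-2) + 6) = 1/18. Then β = -α = -1/18, γ = -α·(-4 - 2) = 1/3
Result: (1/18)/(x + 2) - ((1/18)x - 1/3)/(x² - 4x + 6)


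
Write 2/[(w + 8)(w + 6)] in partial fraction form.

2/(w + 8)(w + 6) = α/(w + 8) + β/(w + 6). α = 2/(-8 + 6) = -1, β = 2/(-6 + 8) = 1
Result: -1/(w + 8) + 1/(w + 6)


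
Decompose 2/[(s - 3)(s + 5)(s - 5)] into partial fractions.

Using cover-up method: α = -1/8, β = 1/40, γ = 1/10
Result: (-1/8)/(s - 3) + (1/40)/(s + 5) + (1/10)/(s - 5)


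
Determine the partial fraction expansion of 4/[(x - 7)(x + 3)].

4/(x - 7)(x + 3) = α/(x - 7) + β/(x + 3). α = 4/(7 + 3) = 2/5, β = 4/(-3 - 7) = -2/5
Result: (2/5)/(x - 7) - (2/5)/(x + 3)


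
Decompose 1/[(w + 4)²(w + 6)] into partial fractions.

Cover-up at w=-6: C = 1/(-6 + 4)² = 1/4. Cover-up at w=-4: B = 1/(-4 + 6) = 1/2. Comparing w² coeff: A = -C = -1/4
Result: (-1/4)/(w + 4) + (1/2)/(w + 4)² + (1/4)/(w + 6)


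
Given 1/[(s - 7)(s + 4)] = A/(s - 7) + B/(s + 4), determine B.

Cover-up at s = -4: B = 1/(-4 - 7) = -1/11


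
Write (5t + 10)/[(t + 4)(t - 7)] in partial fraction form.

At t=-4: α = (5·(-4) + 10)/(-4 - 7) = 10/11. At t=7: β = (5·7 + 10)/(7 + 4) = 45/11
Result: (10/11)/(t + 4) + (45/11)/(t - 7)


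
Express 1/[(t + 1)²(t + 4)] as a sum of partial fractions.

Cover-up at t=-4: C = 1/(-4 + 1)² = 1/9. Cover-up at t=-1: B = 1/(-1 + 4) = 1/3. Comparing t² coeff: A = -C = -1/9
Result: (-1/9)/(t + 1) + (1/3)/(t + 1)² + (1/9)/(t + 4)


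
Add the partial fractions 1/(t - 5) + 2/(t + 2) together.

Common denominator (t - 5)(t + 2). Numerator: 1(t + 2) + 2(t - 5) = (t + 2) + (2t - 10) = 3t - 8
Result: (3t - 8)/[(t - 5)(t + 2)]


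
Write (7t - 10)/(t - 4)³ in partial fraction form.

(7t - 10) = A(t - 4)² + B(t - 4) + C. At t = 4: C = 7·4 - 10 = 18. Coefficients: A = 0, B = 7
Result: 7/(t - 4)² + 18/(t - 4)³


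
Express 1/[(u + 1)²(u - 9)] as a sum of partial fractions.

Cover-up at u=9: γ = 1/(9 + 1)² = 1/100. Cover-up at u=-1: β = 1/(-1 - 9) = -1/10. Comparing u² coeff: α = -γ = -1/100
Result: (-1/100)/(u + 1) - (1/10)/(u + 1)² + (1/100)/(u - 9)


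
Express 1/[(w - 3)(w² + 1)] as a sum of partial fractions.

Cover-up at w = 3: α = 1/(3² + 1) = 1/10. Then β = -α = -1/10, γ = -α·(0 + 3) = -3/10
Result: (1/10)/(w - 3) - ((1/10)w + 3/10)/(w² + 1)


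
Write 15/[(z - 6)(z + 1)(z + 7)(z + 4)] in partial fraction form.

Using Heaviside cover-up: (3/182)/(z - 6) - (5/42)/(z + 1) - (5/78)/(z + 7) + (1/6)/(z + 4)


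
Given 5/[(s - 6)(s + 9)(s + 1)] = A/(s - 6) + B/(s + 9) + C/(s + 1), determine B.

Cover-up at s = -9: B = 5/[(-9 - 6)(-9 + 1)] = 5/[(-15)(-8)] = 5/120 = 1/24


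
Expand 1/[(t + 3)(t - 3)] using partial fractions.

1/(t + 3)(t - 3) = P/(t + 3) + Q/(t - 3). P = 1/(-3 - 3) = -1/6, Q = 1/(3 + 3) = 1/6
Result: (-1/6)/(t + 3) + (1/6)/(t - 3)


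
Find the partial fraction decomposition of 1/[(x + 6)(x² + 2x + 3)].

Cover-up at x = -6: P = 1/((-6)² + 2·(-6) + 3) = 1/27. Then Q = -P = -1/27, R = -P·(2 - 6) = 4/27
Result: (1/27)/(x + 6) - ((1/27)x - 4/27)/(x² + 2x + 3)


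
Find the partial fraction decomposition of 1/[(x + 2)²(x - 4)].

Cover-up at x=4: R = 1/(4 + 2)² = 1/36. Cover-up at x=-2: Q = 1/(-2 - 4) = -1/6. Comparing x² coeff: P = -R = -1/36
Result: (-1/36)/(x + 2) - (1/6)/(x + 2)² + (1/36)/(x - 4)


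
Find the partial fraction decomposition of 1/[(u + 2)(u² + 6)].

Cover-up at u = -2: P = 1/((-2)² + 6) = 1/10. Then Q = -P = -1/10, R = -P·(0 - 2) = 1/5
Result: (1/10)/(u + 2) - ((1/10)u - 1/5)/(u² + 6)


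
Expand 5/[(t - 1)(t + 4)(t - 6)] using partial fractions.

Using cover-up method: P = -1/5, Q = 1/10, R = 1/10
Result: (-1/5)/(t - 1) + (1/10)/(t + 4) + (1/10)/(t - 6)


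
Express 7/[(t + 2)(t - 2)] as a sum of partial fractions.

7/(t + 2)(t - 2) = A/(t + 2) + B/(t - 2). A = 7/(-2 - 2) = -7/4, B = 7/(2 + 2) = 7/4
Result: (-7/4)/(t + 2) + (7/4)/(t - 2)


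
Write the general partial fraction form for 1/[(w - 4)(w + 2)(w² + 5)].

Two linear + quadratic: A/(w - 4) + B/(w + 2) + (Cw + D)/(w² + 5)


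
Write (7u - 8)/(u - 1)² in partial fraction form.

(7u - 8) = α(u - 1) + β. At u = 1: β = 7·1 - 8 = -1. Coeff of u: α = 7
Result: 7/(u - 1) - 1/(u - 1)²


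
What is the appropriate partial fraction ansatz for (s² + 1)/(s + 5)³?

Repeated linear factor (power 3): A/(s + 5) + B/(s + 5)² + C/(s + 5)³


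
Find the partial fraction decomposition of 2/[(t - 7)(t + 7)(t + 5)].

Using cover-up method: α = 1/84, β = 1/14, γ = -1/12
Result: (1/84)/(t - 7) + (1/14)/(t + 7) - (1/12)/(t + 5)


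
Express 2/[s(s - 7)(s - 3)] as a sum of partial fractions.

Using cover-up method: α = 2/21, β = 1/14, γ = -1/6
Result: (2/21)/s + (1/14)/(s - 7) - (1/6)/(s - 3)


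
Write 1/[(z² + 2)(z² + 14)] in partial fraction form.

Coefficient matching gives α = γ = 0, β = 1/(14-2) = 1/12, δ = -β = -1/12
Result: (1/12)/(z² + 2) - (1/12)/(z² + 14)


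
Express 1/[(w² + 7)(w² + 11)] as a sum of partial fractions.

Coefficient matching gives α = γ = 0, β = 1/(11-7) = 1/4, δ = -β = -1/4
Result: (1/4)/(w² + 7) - (1/4)/(w² + 11)


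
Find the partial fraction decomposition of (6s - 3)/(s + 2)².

(6s - 3) = P(s + 2) + Q. At s = -2: Q = 6·(-2) - 3 = -15. Coeff of s: P = 6
Result: 6/(s + 2) - 15/(s + 2)²


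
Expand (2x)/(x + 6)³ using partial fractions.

(2x) = P(x + 6)² + Q(x + 6) + R. At x = -6: R = 2·(-6) + 0 = -12. Coefficients: P = 0, Q = 2
Result: 2/(x + 6)² - 12/(x + 6)³


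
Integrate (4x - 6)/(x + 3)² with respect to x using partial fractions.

Decompose: P = 4, Q = 4·(-3) - 6 = -18, so (4x - 6)/(x + 3)² = 4/(x + 3) - 18/(x + 3)². Integrate: ∫ P/(x + 3) dx = 4 ln|(x + 3)|; ∫ Q/(x + 3)² dx = 18/(x + 3). Sum: 4 ln|(x + 3)| + 18/(x + 3) + C


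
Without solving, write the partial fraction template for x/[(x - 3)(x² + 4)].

Linear + irreducible quadratic: A/(x - 3) + (Bx + C)/(x² + 4)


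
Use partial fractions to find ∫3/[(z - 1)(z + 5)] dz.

Decompose: 3/[(z - 1)(z + 5)] = (1/2)/(z - 1) - (1/2)/(z + 5). Integrate each term: (1/2) ln|(z - 1)| - (1/2) ln|(z + 5)| + C


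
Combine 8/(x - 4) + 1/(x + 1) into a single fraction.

Common denominator (x - 4)(x + 1). Numerator: 8(x + 1) + 1(x - 4) = (8x + 8) + (x - 4) = 9x + 4
Result: (9x + 4)/[(x - 4)(x + 1)]


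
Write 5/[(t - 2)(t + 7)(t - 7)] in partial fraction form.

Using cover-up method: α = -1/9, β = 5/126, γ = 1/14
Result: (-1/9)/(t - 2) + (5/126)/(t + 7) + (1/14)/(t - 7)


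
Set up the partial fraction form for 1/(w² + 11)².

Repeated quadratic factor: (Pw + Q)/(w² + 11) + (Rw + S)/(w² + 11)²


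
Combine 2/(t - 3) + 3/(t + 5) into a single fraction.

Common denominator (t - 3)(t + 5). Numerator: 2(t + 5) + 3(t - 3) = (2t + 10) + (3t - 9) = 5t + 1
Result: (5t + 1)/[(t - 3)(t + 5)]


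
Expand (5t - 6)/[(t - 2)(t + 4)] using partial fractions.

At t=2: α = (5·2 - 6)/(2 + 4) = 2/3. At t=-4: β = (5·(-4) - 6)/(-4 - 2) = 13/3
Result: (2/3)/(t - 2) + (13/3)/(t + 4)


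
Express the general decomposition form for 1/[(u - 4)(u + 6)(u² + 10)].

Two linear + quadratic: α/(u - 4) + β/(u + 6) + (γu + δ)/(u² + 10)


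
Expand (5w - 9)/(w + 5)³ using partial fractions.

(5w - 9) = α(w + 5)² + β(w + 5) + γ. At w = -5: γ = 5·(-5) - 9 = -34. Coefficients: α = 0, β = 5
Result: 5/(w + 5)² - 34/(w + 5)³


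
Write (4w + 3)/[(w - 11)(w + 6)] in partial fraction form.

At w=11: A = (4·11 + 3)/(11 + 6) = 47/17. At w=-6: B = (4·(-6) + 3)/(-6 - 11) = 21/17
Result: (47/17)/(w - 11) + (21/17)/(w + 6)


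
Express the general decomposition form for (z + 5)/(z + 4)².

Repeated linear factor: A/(z + 4) + B/(z + 4)²


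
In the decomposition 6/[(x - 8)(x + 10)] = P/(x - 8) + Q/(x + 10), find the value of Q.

Cover-up at x = -10: Q = 6/(-10 - 8) = -6/18 = -1/3


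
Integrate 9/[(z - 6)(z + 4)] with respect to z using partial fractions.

Decompose: 9/[(z - 6)(z + 4)] = (9/10)/(z - 6) - (9/10)/(z + 4). Integrate each term: (9/10) ln|(z - 6)| - (9/10) ln|(z + 4)| + C


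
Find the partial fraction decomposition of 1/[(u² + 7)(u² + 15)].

Coefficient matching gives α = γ = 0, β = 1/(15-7) = 1/8, δ = -β = -1/8
Result: (1/8)/(u² + 7) - (1/8)/(u² + 15)


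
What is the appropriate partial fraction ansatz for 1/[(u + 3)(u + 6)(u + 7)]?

Three distinct linear factors: α/(u + 3) + β/(u + 6) + γ/(u + 7)


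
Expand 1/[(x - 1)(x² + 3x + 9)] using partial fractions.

Cover-up at x = 1: α = 1/(1² + 3·1 + 9) = 1/13. Then β = -α = -1/13, γ = -α·(3 + 1) = -4/13
Result: (1/13)/(x - 1) - ((1/13)x + 4/13)/(x² + 3x + 9)


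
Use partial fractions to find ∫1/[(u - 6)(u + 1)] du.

Decompose: 1/[(u - 6)(u + 1)] = (1/7)/(u - 6) - (1/7)/(u + 1). Integrate each term: (1/7) ln|(u - 6)| - (1/7) ln|(u + 1)| + C


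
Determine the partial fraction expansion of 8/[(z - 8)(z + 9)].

8/(z - 8)(z + 9) = A/(z - 8) + B/(z + 9). A = 8/(8 + 9) = 8/17, B = 8/(-9 - 8) = -8/17
Result: (8/17)/(z - 8) - (8/17)/(z + 9)


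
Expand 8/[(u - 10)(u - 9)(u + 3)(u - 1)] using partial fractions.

Using Heaviside cover-up: (8/117)/(u - 10) - (1/12)/(u - 9) - (1/78)/(u + 3) + (1/36)/(u - 1)


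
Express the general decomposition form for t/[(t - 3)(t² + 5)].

Linear + irreducible quadratic: α/(t - 3) + (βt + γ)/(t² + 5)


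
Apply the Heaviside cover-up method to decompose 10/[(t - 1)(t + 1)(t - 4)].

Cover (t - 1), t=1: P = 10/[(1 + 1)(1 - 4)] = -5/3. Cover (t + 1), t=-1: Q = 10/[(-1 - 1)(-1 - 4)] = 1. Cover (t - 4), t=4: R = 10/[(4 - 1)(4 + 1)] = 2/3.
Result: (-5/3)/(t - 1) + 1/(t + 1) + (2/3)/(t - 4)


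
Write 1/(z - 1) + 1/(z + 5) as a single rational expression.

Common denominator (z - 1)(z + 5). Numerator: 1(z + 5) + 1(z - 1) = (z + 5) + (z - 1) = 2z + 4
Result: (2z + 4)/[(z - 1)(z + 5)]


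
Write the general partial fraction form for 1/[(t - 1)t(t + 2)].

Three distinct linear factors: α/(t - 1) + β/t + γ/(t + 2)


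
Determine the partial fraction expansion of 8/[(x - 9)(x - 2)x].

Using cover-up method: α = 8/63, β = -4/7, γ = 4/9
Result: (8/63)/(x - 9) - (4/7)/(x - 2) + (4/9)/x


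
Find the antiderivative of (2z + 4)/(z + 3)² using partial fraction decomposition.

Decompose: α = 2, β = 2·(-3) + 4 = -2, so (2z + 4)/(z + 3)² = 2/(z + 3) - 2/(z + 3)². Integrate: ∫ α/(z + 3) dz = 2 ln|(z + 3)|; ∫ β/(z + 3)² dz = 2/(z + 3). Sum: 2 ln|(z + 3)| + 2/(z + 3) + C


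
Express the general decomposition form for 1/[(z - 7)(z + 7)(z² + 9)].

Two linear + quadratic: α/(z - 7) + β/(z + 7) + (γz + δ)/(z² + 9)


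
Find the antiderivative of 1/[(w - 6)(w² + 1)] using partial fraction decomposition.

Cover-up at w=6: P = 1/(6²+1) = 1/37. Coeff matching: Q = -1/37, R = -6/37. Decomposition: (1/37)/(w - 6) - ((1/37)w + 6/37)/(w² + 1). Integrate: linear → ln, quadratic → (1/2)ln + arctan: (1/37) ln|(w - 6)| - (1/74) ln(w² + 1) - (6/37) arctan(w) + C


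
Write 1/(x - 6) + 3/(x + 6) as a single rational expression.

Common denominator (x - 6)(x + 6). Numerator: 1(x + 6) + 3(x - 6) = (x + 6) + (3x - 18) = 4x - 12
Result: (4x - 12)/[(x - 6)(x + 6)]


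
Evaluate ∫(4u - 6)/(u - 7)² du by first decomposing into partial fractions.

Decompose: P = 4, Q = 4·7 - 6 = 22, so (4u - 6)/(u - 7)² = 4/(u - 7) + 22/(u - 7)². Integrate: ∫ P/(u - 7) du = 4 ln|(u - 7)|; ∫ Q/(u - 7)² du = -22/(u - 7). Sum: 4 ln|(u - 7)| - 22/(u - 7) + C


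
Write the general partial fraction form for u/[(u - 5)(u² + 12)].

Linear + irreducible quadratic: α/(u - 5) + (βu + γ)/(u² + 12)


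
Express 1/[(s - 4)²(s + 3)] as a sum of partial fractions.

Cover-up at s=-3: R = 1/(-3 - 4)² = 1/49. Cover-up at s=4: Q = 1/(4 + 3) = 1/7. Comparing s² coeff: P = -R = -1/49
Result: (-1/49)/(s - 4) + (1/7)/(s - 4)² + (1/49)/(s + 3)


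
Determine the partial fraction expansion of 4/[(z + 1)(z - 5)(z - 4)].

Using cover-up method: α = 2/15, β = 2/3, γ = -4/5
Result: (2/15)/(z + 1) + (2/3)/(z - 5) - (4/5)/(z - 4)


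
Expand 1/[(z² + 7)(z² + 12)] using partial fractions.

Coefficient matching gives P = R = 0, Q = 1/(12-7) = 1/5, S = -Q = -1/5
Result: (1/5)/(z² + 7) - (1/5)/(z² + 12)


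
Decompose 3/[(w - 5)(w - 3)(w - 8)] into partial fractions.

Using cover-up method: P = -1/2, Q = 3/10, R = 1/5
Result: (-1/2)/(w - 5) + (3/10)/(w - 3) + (1/5)/(w - 8)


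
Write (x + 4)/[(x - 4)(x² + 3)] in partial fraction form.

At x=4: P = (1·4 + 4)/(4² + 3) = 8/19. Q = -P = -8/19, R = 1 - 4·P = -13/19
Result: (8/19)/(x - 4) - ((8/19)x + 13/19)/(x² + 3)


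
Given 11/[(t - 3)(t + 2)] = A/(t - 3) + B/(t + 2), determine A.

Cover-up at t = 3: A = 11/(3 + 2) = 11/5


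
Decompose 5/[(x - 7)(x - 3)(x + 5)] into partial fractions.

Using cover-up method: A = 5/48, B = -5/32, C = 5/96
Result: (5/48)/(x - 7) - (5/32)/(x - 3) + (5/96)/(x + 5)


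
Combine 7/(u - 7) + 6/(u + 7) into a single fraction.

Common denominator (u - 7)(u + 7). Numerator: 7(u + 7) + 6(u - 7) = (7u + 49) + (6u - 42) = 13u + 7
Result: (13u + 7)/[(u - 7)(u + 7)]


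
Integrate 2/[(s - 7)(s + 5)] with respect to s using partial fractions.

Decompose: 2/[(s - 7)(s + 5)] = (1/6)/(s - 7) - (1/6)/(s + 5). Integrate each term: (1/6) ln|(s - 7)| - (1/6) ln|(s + 5)| + C


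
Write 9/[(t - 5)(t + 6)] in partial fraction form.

9/(t - 5)(t + 6) = P/(t - 5) + Q/(t + 6). P = 9/(5 + 6) = 9/11, Q = 9/(-6 - 5) = -9/11
Result: (9/11)/(t - 5) - (9/11)/(t + 6)


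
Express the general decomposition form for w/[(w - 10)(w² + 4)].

Linear + irreducible quadratic: P/(w - 10) + (Qw + R)/(w² + 4)


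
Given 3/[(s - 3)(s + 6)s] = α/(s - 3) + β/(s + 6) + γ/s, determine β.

Cover-up at s = -6: β = 3/[(-6 - 3)(-6 - 0)] = 3/[(-9)(-6)] = 3/54 = 1/18


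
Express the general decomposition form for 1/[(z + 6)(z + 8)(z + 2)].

Three distinct linear factors: α/(z + 6) + β/(z + 8) + γ/(z + 2)


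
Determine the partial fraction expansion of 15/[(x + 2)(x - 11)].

15/(x + 2)(x - 11) = P/(x + 2) + Q/(x - 11). P = 15/(-2 - 11) = -15/13, Q = 15/(11 + 2) = 15/13
Result: (-15/13)/(x + 2) + (15/13)/(x - 11)


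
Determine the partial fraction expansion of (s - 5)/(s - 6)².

(s - 5) = P(s - 6) + Q. At s = 6: Q = 1·6 - 5 = 1. Coeff of s: P = 1
Result: 1/(s - 6) + 1/(s - 6)²


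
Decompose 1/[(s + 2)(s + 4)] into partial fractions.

1/(s + 2)(s + 4) = A/(s + 2) + B/(s + 4). A = 1/(-2 + 4) = 1/2, B = 1/(-4 + 2) = -1/2
Result: (1/2)/(s + 2) - (1/2)/(s + 4)


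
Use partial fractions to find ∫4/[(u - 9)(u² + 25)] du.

Cover-up at u=9: P = 4/(9²+25) = 2/53. Coeff matching: Q = -2/53, R = -18/53. Decomposition: (2/53)/(u - 9) - ((2/53)u + 18/53)/(u² + 25). Integrate: linear → ln, quadratic → (1/2)ln + arctan: (2/53) ln|(u - 9)| - (1/53) ln(u² + 25) - (18/265) arctan(u/5) + C


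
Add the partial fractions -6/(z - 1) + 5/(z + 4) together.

Common denominator (z - 1)(z + 4). Numerator: -6(z + 4) + 5(z - 1) = (-6z - 24) + (5z - 5) = -z - 29
Result: (-z - 29)/[(z - 1)(z + 4)]


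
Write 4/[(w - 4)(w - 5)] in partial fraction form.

4/(w - 4)(w - 5) = α/(w - 4) + β/(w - 5). α = 4/(4 - 5) = -4, β = 4/(5 - 4) = 4
Result: -4/(w - 4) + 4/(w - 5)


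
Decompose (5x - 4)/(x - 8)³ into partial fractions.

(5x - 4) = A(x - 8)² + B(x - 8) + C. At x = 8: C = 5·8 - 4 = 36. Coefficients: A = 0, B = 5
Result: 5/(x - 8)² + 36/(x - 8)³


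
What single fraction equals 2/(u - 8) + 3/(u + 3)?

Common denominator (u - 8)(u + 3). Numerator: 2(u + 3) + 3(u - 8) = (2u + 6) + (3u - 24) = 5u - 18
Result: (5u - 18)/[(u - 8)(u + 3)]


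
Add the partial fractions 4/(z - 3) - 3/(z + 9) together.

Common denominator (z - 3)(z + 9). Numerator: 4(z + 9) - 3(z - 3) = (4z + 36) - (3z - 9) = z + 45
Result: (z + 45)/[(z - 3)(z + 9)]


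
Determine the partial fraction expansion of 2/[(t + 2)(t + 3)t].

Using cover-up method: P = -1, Q = 2/3, R = 1/3
Result: -1/(t + 2) + (2/3)/(t + 3) + (1/3)/t


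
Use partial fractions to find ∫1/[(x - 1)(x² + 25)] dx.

Cover-up at x=1: P = 1/(1²+25) = 1/26. Coeff matching: Q = -1/26, R = -1/26. Decomposition: (1/26)/(x - 1) - ((1/26)x + 1/26)/(x² + 25). Integrate: linear → ln, quadratic → (1/2)ln + arctan: (1/26) ln|(x - 1)| - (1/52) ln(x² + 25) - (1/130) arctan(x/5) + C


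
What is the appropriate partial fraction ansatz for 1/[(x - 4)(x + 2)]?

Distinct linear factors: A/(x - 4) + B/(x + 2)


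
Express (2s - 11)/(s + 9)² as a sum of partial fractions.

(2s - 11) = A(s + 9) + B. At s = -9: B = 2·(-9) - 11 = -29. Coeff of s: A = 2
Result: 2/(s + 9) - 29/(s + 9)²


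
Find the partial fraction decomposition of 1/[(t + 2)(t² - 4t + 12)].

Cover-up at t = -2: P = 1/((-2)² - 4·(-2) + 12) = 1/24. Then Q = -P = -1/24, R = -P·(-4 - 2) = 1/4
Result: (1/24)/(t + 2) - ((1/24)t - 1/4)/(t² - 4t + 12)


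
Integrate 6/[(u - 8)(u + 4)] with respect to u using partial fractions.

Decompose: 6/[(u - 8)(u + 4)] = (1/2)/(u - 8) - (1/2)/(u + 4). Integrate each term: (1/2) ln|(u - 8)| - (1/2) ln|(u + 4)| + C


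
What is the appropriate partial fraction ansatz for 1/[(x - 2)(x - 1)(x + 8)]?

Three distinct linear factors: P/(x - 2) + Q/(x - 1) + R/(x + 8)


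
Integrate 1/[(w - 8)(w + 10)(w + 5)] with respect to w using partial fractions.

Cover-up: α = 1/234, β = 1/90, γ = -1/65. Decomposition: (1/234)/(w - 8) + (1/90)/(w + 10) - (1/65)/(w + 5). Integrate each term: (1/234) ln|(w - 8)| + (1/90) ln|(w + 10)| - (1/65) ln|(w + 5)| + C


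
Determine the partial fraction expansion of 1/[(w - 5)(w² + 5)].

Cover-up at w = 5: P = 1/(5² + 5) = 1/30. Then Q = -P = -1/30, R = -P·(0 + 5) = -1/6
Result: (1/30)/(w - 5) - ((1/30)w + 1/6)/(w² + 5)


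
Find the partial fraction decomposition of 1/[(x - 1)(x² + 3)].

Cover-up at x = 1: A = 1/(1² + 3) = 1/4. Then B = -A = -1/4, C = -A·(0 + 1) = -1/4
Result: (1/4)/(x - 1) - ((1/4)x + 1/4)/(x² + 3)


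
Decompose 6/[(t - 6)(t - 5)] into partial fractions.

6/(t - 6)(t - 5) = A/(t - 6) + B/(t - 5). A = 6/(6 - 5) = 6, B = 6/(5 - 6) = -6
Result: 6/(t - 6) - 6/(t - 5)


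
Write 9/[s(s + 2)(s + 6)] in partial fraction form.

Using cover-up method: α = 3/4, β = -9/8, γ = 3/8
Result: (3/4)/s - (9/8)/(s + 2) + (3/8)/(s + 6)


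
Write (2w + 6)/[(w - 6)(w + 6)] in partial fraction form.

At w=6: A = (2·6 + 6)/(6 + 6) = 3/2. At w=-6: B = (2·(-6) + 6)/(-6 - 6) = 1/2
Result: (3/2)/(w - 6) + (1/2)/(w + 6)


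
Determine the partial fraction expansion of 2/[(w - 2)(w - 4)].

2/(w - 2)(w - 4) = A/(w - 2) + B/(w - 4). A = 2/(2 - 4) = -1, B = 2/(4 - 2) = 1
Result: -1/(w - 2) + 1/(w - 4)


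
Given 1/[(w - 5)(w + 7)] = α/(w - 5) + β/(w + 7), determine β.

Cover-up at w = -7: β = 1/(-7 - 5) = -1/12


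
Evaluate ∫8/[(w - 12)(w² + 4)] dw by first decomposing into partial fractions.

Cover-up at w=12: α = 8/(12²+4) = 2/37. Coeff matching: β = -2/37, γ = -24/37. Decomposition: (2/37)/(w - 12) - ((2/37)w + 24/37)/(w² + 4). Integrate: linear → ln, quadratic → (1/2)ln + arctan: (2/37) ln|(w - 12)| - (1/37) ln(w² + 4) - (12/37) arctan(w/2) + C


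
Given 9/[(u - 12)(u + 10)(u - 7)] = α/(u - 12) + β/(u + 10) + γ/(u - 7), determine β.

Cover-up at u = -10: β = 9/[(-10 - 12)(-10 - 7)] = 9/[(-22)(-17)] = 9/374


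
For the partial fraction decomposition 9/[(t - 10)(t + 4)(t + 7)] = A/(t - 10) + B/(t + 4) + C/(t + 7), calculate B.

Cover-up at t = -4: B = 9/[(-4 - 10)(-4 + 7)] = 9/[(-14)(3)] = -9/42 = -3/14


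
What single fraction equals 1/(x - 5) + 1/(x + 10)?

Common denominator (x - 5)(x + 10). Numerator: 1(x + 10) + 1(x - 5) = (x + 10) + (x - 5) = 2x + 5
Result: (2x + 5)/[(x - 5)(x + 10)]


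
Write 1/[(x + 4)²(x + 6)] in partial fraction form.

Cover-up at x=-6: R = 1/(-6 + 4)² = 1/4. Cover-up at x=-4: Q = 1/(-4 + 6) = 1/2. Comparing x² coeff: P = -R = -1/4
Result: (-1/4)/(x + 4) + (1/2)/(x + 4)² + (1/4)/(x + 6)


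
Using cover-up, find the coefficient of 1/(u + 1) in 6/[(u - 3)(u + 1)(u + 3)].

Cover (u + 1), set u=-1: 6/[(-1 - 3)(-1 + 3)] = -3/4


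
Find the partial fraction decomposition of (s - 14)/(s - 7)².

(s - 14) = A(s - 7) + B. At s = 7: B = 1·7 - 14 = -7. Coeff of s: A = 1
Result: 1/(s - 7) - 7/(s - 7)²


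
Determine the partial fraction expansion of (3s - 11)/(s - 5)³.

(3s - 11) = α(s - 5)² + β(s - 5) + γ. At s = 5: γ = 3·5 - 11 = 4. Coefficients: α = 0, β = 3
Result: 3/(s - 5)² + 4/(s - 5)³


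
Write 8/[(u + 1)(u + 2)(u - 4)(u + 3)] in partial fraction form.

Using Heaviside cover-up: (-4/5)/(u + 1) + (4/3)/(u + 2) + (4/105)/(u - 4) - (4/7)/(u + 3)


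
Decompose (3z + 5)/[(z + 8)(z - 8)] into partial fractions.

At z=-8: A = (3·(-8) + 5)/(-8 - 8) = 19/16. At z=8: B = (3·8 + 5)/(8 + 8) = 29/16
Result: (19/16)/(z + 8) + (29/16)/(z - 8)


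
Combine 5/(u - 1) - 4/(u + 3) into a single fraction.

Common denominator (u - 1)(u + 3). Numerator: 5(u + 3) - 4(u - 1) = (5u + 15) - (4u - 4) = u + 19
Result: (u + 19)/[(u - 1)(u + 3)]


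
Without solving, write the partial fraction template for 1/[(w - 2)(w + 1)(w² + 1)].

Two linear + quadratic: α/(w - 2) + β/(w + 1) + (γw + δ)/(w² + 1)


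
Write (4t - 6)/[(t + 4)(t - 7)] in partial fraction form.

At t=-4: α = (4·(-4) - 6)/(-4 - 7) = 2. At t=7: β = (4·7 - 6)/(7 + 4) = 2
Result: 2/(t + 4) + 2/(t - 7)


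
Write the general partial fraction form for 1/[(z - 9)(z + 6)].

Distinct linear factors: α/(z - 9) + β/(z + 6)


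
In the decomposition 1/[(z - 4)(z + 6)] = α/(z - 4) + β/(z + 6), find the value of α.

Cover-up at z = 4: α = 1/(4 + 6) = 1/10


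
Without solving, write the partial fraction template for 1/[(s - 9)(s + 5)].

Distinct linear factors: A/(s - 9) + B/(s + 5)


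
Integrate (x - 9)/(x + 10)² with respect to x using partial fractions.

Decompose: α = 1, β = 1·(-10) - 9 = -19, so (x - 9)/(x + 10)² = 1/(x + 10) - 19/(x + 10)². Integrate: ∫ α/(x + 10) dx = ln|(x + 10)|; ∫ β/(x + 10)² dx = 19/(x + 10). Sum: ln|(x + 10)| + 19/(x + 10) + C


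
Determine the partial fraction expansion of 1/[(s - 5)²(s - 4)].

Cover-up at s=4: C = 1/(4 - 5)² = 1. Cover-up at s=5: B = 1/(5 - 4) = 1. Comparing s² coeff: A = -C = -1
Result: -1/(s - 5) + 1/(s - 5)² + 1/(s - 4)


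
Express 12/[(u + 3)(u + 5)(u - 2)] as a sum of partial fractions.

Using cover-up method: P = -6/5, Q = 6/7, R = 12/35
Result: (-6/5)/(u + 3) + (6/7)/(u + 5) + (12/35)/(u - 2)


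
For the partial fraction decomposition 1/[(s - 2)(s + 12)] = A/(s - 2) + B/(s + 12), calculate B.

Cover-up at s = -12: B = 1/(-12 - 2) = -1/14


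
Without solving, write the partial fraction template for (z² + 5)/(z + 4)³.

Repeated linear factor (power 3): A/(z + 4) + B/(z + 4)² + C/(z + 4)³


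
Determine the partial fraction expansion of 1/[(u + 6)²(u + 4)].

Cover-up at u=-4: C = 1/(-4 + 6)² = 1/4. Cover-up at u=-6: B = 1/(-6 + 4) = -1/2. Comparing u² coeff: A = -C = -1/4
Result: (-1/4)/(u + 6) - (1/2)/(u + 6)² + (1/4)/(u + 4)


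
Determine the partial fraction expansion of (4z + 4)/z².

(4z + 4) = Pz + Q. At z = 0: Q = 4·0 + 4 = 4. Coeff of z: P = 4
Result: 4/z + 4/z²


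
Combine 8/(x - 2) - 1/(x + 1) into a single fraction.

Common denominator (x - 2)(x + 1). Numerator: 8(x + 1) - 1(x - 2) = (8x + 8) - (x - 2) = 7x + 10
Result: (7x + 10)/[(x - 2)(x + 1)]


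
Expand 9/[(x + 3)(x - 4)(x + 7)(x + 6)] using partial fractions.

Using Heaviside cover-up: (-3/28)/(x + 3) + (9/770)/(x - 4) - (9/44)/(x + 7) + (3/10)/(x + 6)


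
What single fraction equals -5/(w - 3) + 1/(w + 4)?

Common denominator (w - 3)(w + 4). Numerator: -5(w + 4) + 1(w - 3) = (-5w - 20) + (w - 3) = -4w - 23
Result: (-4w - 23)/[(w - 3)(w + 4)]


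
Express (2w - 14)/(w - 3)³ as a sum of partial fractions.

(2w - 14) = A(w - 3)² + B(w - 3) + C. At w = 3: C = 2·3 - 14 = -8. Coefficients: A = 0, B = 2
Result: 2/(w - 3)² - 8/(w - 3)³


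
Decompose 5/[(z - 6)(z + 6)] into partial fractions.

5/(z - 6)(z + 6) = P/(z - 6) + Q/(z + 6). P = 5/(6 + 6) = 5/12, Q = 5/(-6 - 6) = -5/12
Result: (5/12)/(z - 6) - (5/12)/(z + 6)


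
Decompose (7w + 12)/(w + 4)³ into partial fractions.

(7w + 12) = α(w + 4)² + β(w + 4) + γ. At w = -4: γ = 7·(-4) + 12 = -16. Coefficients: α = 0, β = 7
Result: 7/(w + 4)² - 16/(w + 4)³


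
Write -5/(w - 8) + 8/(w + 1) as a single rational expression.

Common denominator (w - 8)(w + 1). Numerator: -5(w + 1) + 8(w - 8) = (-5w - 5) + (8w - 64) = 3w - 69
Result: (3w - 69)/[(w - 8)(w + 1)]


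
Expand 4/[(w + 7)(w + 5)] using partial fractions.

4/(w + 7)(w + 5) = P/(w + 7) + Q/(w + 5). P = 4/(-7 + 5) = -2, Q = 4/(-5 + 7) = 2
Result: -2/(w + 7) + 2/(w + 5)


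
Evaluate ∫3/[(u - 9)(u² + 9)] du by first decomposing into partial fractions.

Cover-up at u=9: P = 3/(9²+9) = 1/30. Coeff matching: Q = -1/30, R = -3/10. Decomposition: (1/30)/(u - 9) - ((1/30)u + 3/10)/(u² + 9). Integrate: linear → ln, quadratic → (1/2)ln + arctan: (1/30) ln|(u - 9)| - (1/60) ln(u² + 9) - (1/10) arctan(u/3) + C


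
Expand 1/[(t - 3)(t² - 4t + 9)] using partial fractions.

Cover-up at t = 3: A = 1/(3² - 4·3 + 9) = 1/6. Then B = -A = -1/6, C = -A·(-4 + 3) = 1/6
Result: (1/6)/(t - 3) - ((1/6)t - 1/6)/(t² - 4t + 9)


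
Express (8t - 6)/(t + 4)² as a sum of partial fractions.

(8t - 6) = P(t + 4) + Q. At t = -4: Q = 8·(-4) - 6 = -38. Coeff of t: P = 8
Result: 8/(t + 4) - 38/(t + 4)²


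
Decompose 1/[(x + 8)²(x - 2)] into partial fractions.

Cover-up at x=2: R = 1/(2 + 8)² = 1/100. Cover-up at x=-8: Q = 1/(-8 - 2) = -1/10. Comparing x² coeff: P = -R = -1/100
Result: (-1/100)/(x + 8) - (1/10)/(x + 8)² + (1/100)/(x - 2)


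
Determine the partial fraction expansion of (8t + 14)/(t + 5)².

(8t + 14) = A(t + 5) + B. At t = -5: B = 8·(-5) + 14 = -26. Coeff of t: A = 8
Result: 8/(t + 5) - 26/(t + 5)²


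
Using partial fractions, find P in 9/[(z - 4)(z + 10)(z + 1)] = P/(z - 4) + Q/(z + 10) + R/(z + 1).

Cover-up at z = 4: P = 9/[(4 + 10)(4 + 1)] = 9/[(14)(5)] = 9/70


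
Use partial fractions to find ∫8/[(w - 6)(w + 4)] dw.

Decompose: 8/[(w - 6)(w + 4)] = (4/5)/(w - 6) - (4/5)/(w + 4). Integrate each term: (4/5) ln|(w - 6)| - (4/5) ln|(w + 4)| + C


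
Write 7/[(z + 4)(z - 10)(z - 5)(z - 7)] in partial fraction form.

Using Heaviside cover-up: (-1/198)/(z + 4) + (1/30)/(z - 10) + (7/90)/(z - 5) - (7/66)/(z - 7)


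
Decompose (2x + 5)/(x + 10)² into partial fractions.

(2x + 5) = P(x + 10) + Q. At x = -10: Q = 2·(-10) + 5 = -15. Coeff of x: P = 2
Result: 2/(x + 10) - 15/(x + 10)²


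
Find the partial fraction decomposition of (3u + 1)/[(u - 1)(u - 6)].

At u=1: P = (3·1 + 1)/(1 - 6) = -4/5. At u=6: Q = (3·6 + 1)/(6 - 1) = 19/5
Result: (-4/5)/(u - 1) + (19/5)/(u - 6)


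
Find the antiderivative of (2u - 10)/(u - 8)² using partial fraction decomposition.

Decompose: P = 2, Q = 2·8 - 10 = 6, so (2u - 10)/(u - 8)² = 2/(u - 8) + 6/(u - 8)². Integrate: ∫ P/(u - 8) du = 2 ln|(u - 8)|; ∫ Q/(u - 8)² du = -6/(u - 8). Sum: 2 ln|(u - 8)| - 6/(u - 8) + C


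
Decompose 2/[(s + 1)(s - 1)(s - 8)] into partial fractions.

Using cover-up method: α = 1/9, β = -1/7, γ = 2/63
Result: (1/9)/(s + 1) - (1/7)/(s - 1) + (2/63)/(s - 8)


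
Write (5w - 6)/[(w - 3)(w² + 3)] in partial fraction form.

At w=3: P = (5·3 - 6)/(3² + 3) = 3/4. Q = -P = -3/4, R = 5 - 3·P = 11/4
Result: (3/4)/(w - 3) - ((3/4)w - 11/4)/(w² + 3)


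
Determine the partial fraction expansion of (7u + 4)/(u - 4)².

(7u + 4) = α(u - 4) + β. At u = 4: β = 7·4 + 4 = 32. Coeff of u: α = 7
Result: 7/(u - 4) + 32/(u - 4)²


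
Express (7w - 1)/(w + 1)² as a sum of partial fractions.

(7w - 1) = α(w + 1) + β. At w = -1: β = 7·(-1) - 1 = -8. Coeff of w: α = 7
Result: 7/(w + 1) - 8/(w + 1)²


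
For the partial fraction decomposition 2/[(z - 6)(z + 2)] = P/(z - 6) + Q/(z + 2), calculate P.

Cover-up at z = 6: P = 2/(6 + 2) = 2/8 = 1/4


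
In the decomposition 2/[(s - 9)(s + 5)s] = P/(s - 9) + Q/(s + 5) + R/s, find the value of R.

Cover-up at s = 0: R = 2/[(0 - 9)(0 + 5)] = 2/[(-9)(5)] = -2/45


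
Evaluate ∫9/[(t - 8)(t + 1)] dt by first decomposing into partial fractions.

Decompose: 9/[(t - 8)(t + 1)] = 1/(t - 8) - 1/(t + 1). Integrate each term: ln|(t - 8)| - ln|(t + 1)| + C


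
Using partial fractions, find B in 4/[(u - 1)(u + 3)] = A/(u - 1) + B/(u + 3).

Cover-up at u = -3: B = 4/(-3 - 1) = -4/4 = -1


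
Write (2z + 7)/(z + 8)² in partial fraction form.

(2z + 7) = α(z + 8) + β. At z = -8: β = 2·(-8) + 7 = -9. Coeff of z: α = 2
Result: 2/(z + 8) - 9/(z + 8)²


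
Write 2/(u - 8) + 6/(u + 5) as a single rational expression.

Common denominator (u - 8)(u + 5). Numerator: 2(u + 5) + 6(u - 8) = (2u + 10) + (6u - 48) = 8u - 38
Result: (8u - 38)/[(u - 8)(u + 5)]


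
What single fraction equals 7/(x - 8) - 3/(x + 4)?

Common denominator (x - 8)(x + 4). Numerator: 7(x + 4) - 3(x - 8) = (7x + 28) - (3x - 24) = 4x + 52
Result: (4x + 52)/[(x - 8)(x + 4)]


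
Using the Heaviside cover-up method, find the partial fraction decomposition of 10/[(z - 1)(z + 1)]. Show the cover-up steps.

Cover (z - 1): set z=1, get α = 10/(1 + 1) = 5. Cover (z + 1): set z=-1, get β = 10/(-1 - 1) = -5.
Result: 5/(z - 1) - 5/(z + 1)


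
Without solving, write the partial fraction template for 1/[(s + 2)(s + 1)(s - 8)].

Three distinct linear factors: A/(s + 2) + B/(s + 1) + C/(s - 8)


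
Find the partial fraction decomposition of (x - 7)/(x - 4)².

(x - 7) = P(x - 4) + Q. At x = 4: Q = 1·4 - 7 = -3. Coeff of x: P = 1
Result: 1/(x - 4) - 3/(x - 4)²


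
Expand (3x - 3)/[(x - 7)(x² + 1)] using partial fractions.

At x=7: P = (3·7 - 3)/(7² + 1) = 9/25. Q = -P = -9/25, R = 3 - 7·P = 12/25
Result: (9/25)/(x - 7) - ((9/25)x - 12/25)/(x² + 1)


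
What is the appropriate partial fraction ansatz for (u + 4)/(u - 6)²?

Repeated linear factor: P/(u - 6) + Q/(u - 6)²


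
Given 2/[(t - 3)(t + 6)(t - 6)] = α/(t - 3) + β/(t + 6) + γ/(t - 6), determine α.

Cover-up at t = 3: α = 2/[(3 + 6)(3 - 6)] = 2/[(9)(-3)] = -2/27


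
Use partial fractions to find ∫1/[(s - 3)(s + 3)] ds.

Decompose: 1/[(s - 3)(s + 3)] = (1/6)/(s - 3) - (1/6)/(s + 3). Integrate each term: (1/6) ln|(s - 3)| - (1/6) ln|(s + 3)| + C


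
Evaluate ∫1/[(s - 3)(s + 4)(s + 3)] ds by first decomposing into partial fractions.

Cover-up: α = 1/42, β = 1/7, γ = -1/6. Decomposition: (1/42)/(s - 3) + (1/7)/(s + 4) - (1/6)/(s + 3). Integrate each term: (1/42) ln|(s - 3)| + (1/7) ln|(s + 4)| - (1/6) ln|(s + 3)| + C


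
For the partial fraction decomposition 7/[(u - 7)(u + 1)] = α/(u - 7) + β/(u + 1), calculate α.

Cover-up at u = 7: α = 7/(7 + 1) = 7/8


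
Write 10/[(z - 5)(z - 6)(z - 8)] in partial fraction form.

Using cover-up method: P = 10/3, Q = -5, R = 5/3
Result: (10/3)/(z - 5) - 5/(z - 6) + (5/3)/(z - 8)


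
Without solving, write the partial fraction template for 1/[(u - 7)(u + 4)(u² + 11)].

Two linear + quadratic: P/(u - 7) + Q/(u + 4) + (Ru + S)/(u² + 11)


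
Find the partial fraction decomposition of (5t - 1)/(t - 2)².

(5t - 1) = P(t - 2) + Q. At t = 2: Q = 5·2 - 1 = 9. Coeff of t: P = 5
Result: 5/(t - 2) + 9/(t - 2)²


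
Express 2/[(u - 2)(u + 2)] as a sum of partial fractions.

2/(u - 2)(u + 2) = P/(u - 2) + Q/(u + 2). P = 2/(2 + 2) = 1/2, Q = 2/(-2 - 2) = -1/2
Result: (1/2)/(u - 2) - (1/2)/(u + 2)


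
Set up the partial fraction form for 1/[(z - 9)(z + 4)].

Distinct linear factors: α/(z - 9) + β/(z + 4)


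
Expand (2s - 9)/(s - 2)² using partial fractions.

(2s - 9) = A(s - 2) + B. At s = 2: B = 2·2 - 9 = -5. Coeff of s: A = 2
Result: 2/(s - 2) - 5/(s - 2)²


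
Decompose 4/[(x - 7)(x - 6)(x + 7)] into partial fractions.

Using cover-up method: P = 2/7, Q = -4/13, R = 2/91
Result: (2/7)/(x - 7) - (4/13)/(x - 6) + (2/91)/(x + 7)
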